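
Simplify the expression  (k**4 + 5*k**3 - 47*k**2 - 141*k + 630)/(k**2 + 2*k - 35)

Factor: k**4 + 5*k**3 - 47*k**2 - 141*k + 630 = (k + 7)*(k - 3)*(k + 6)*(k - 5);  k**2 + 2*k - 35 = (k + 7)*(k - 5)
Cancel the common factors (k + 7), (k - 5).

k**2 + 3*k - 18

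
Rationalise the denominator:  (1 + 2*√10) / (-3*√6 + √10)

(-12*√15 - 20 - 3*√6 - √10)/44

Multiply numerator and denominator by √10 + 3*√6.
Denominator becomes -44; numerator becomes √10 + 3*√6 + 20 + 12*√15.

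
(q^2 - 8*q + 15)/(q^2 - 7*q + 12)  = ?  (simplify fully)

Factor: q^2 - 8*q + 15 = (q - 3)*(q - 5);  q^2 - 7*q + 12 = (q - 4)*(q - 3)
Cancel the common factor (q - 3).

(q - 5)/(q - 4)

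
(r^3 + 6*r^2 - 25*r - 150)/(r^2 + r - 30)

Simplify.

Factor: r^3 + 6*r^2 - 25*r - 150 = (r - 5)*(r + 5)*(r + 6);  r^2 + r - 30 = (r + 6)*(r - 5)
Cancel the common factors (r + 6), (r - 5).

r + 5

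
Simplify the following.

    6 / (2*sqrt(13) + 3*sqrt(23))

Multiply numerator and denominator by -3*sqrt(23) + 2*sqrt(13).
Denominator becomes -155; numerator becomes -18*sqrt(23) + 12*sqrt(13).

(-12*sqrt(13) + 18*sqrt(23))/155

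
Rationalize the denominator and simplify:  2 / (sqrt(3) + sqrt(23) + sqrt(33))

(-12*sqrt(253) - 14*sqrt(33) + 26*sqrt(23) + 106*sqrt(3))/227

Group as (sqrt(3) + sqrt(33)) + sqrt(23); multiply by (sqrt(3) + sqrt(33)) - sqrt(23), then rationalise the remaining surd.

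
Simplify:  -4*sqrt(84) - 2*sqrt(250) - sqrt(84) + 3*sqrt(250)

-10*sqrt(21) + 5*sqrt(10)

4*sqrt(84) = 8*sqrt(21); 2*sqrt(250) = 10*sqrt(10); sqrt(84) = 2*sqrt(21); 3*sqrt(250) = 15*sqrt(10)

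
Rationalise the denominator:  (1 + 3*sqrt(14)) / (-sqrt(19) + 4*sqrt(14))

Multiply numerator and denominator by sqrt(19) + 4*sqrt(14).
Denominator becomes 205; numerator becomes sqrt(19) + 4*sqrt(14) + 3*sqrt(266) + 168.

(sqrt(19) + 4*sqrt(14) + 3*sqrt(266) + 168)/205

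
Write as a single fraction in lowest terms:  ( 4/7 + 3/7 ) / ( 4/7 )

Numerator: 4/7 + 3/7 = 1
Denominator: 4/7 = 4/7
Divide: (1) · (7/4) = 7/4

7/4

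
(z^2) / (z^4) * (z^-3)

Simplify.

Quotient: (z^-2)
Multiply by (z^-3): add exponents.

z^(-5)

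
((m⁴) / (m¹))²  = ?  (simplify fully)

Inside the bracket: m³
Raise to the power 2: m⁶

m⁶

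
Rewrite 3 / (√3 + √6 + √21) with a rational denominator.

(-3*√6 - 4*√3 + √42 + 2*√21)/4

Group as (√6 + √21) + √3; multiply by (√6 + √21) - √3, then rationalise the remaining surd.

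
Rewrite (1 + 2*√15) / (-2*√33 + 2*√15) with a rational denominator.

(-6*√55 - 30 - √33 - √15)/36

Multiply numerator and denominator by 2*√15 + 2*√33.
Denominator becomes -72; numerator becomes 2*√15 + 2*√33 + 60 + 12*√55.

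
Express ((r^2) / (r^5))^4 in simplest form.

Inside the bracket: (r^-3)
Raise to the power 4: (r^-12)

r^(-12)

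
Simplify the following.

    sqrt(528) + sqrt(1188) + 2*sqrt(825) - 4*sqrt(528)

4*sqrt(33)

sqrt(528) = 4*sqrt(33); sqrt(1188) = 6*sqrt(33); 2*sqrt(825) = 10*sqrt(33); 4*sqrt(528) = 16*sqrt(33)
Combine: (4 + 6 + 10 - 16)·sqrt(33) = 4*sqrt(33)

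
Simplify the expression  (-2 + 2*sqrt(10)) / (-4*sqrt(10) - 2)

(-7 + sqrt(10))/13

Multiply numerator and denominator by -2 + 4*sqrt(10).
Denominator becomes -156; numerator becomes -12*sqrt(10) + 84.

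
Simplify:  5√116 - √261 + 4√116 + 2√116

5√116 = 10*√29; √261 = 3*√29; 4√116 = 8*√29; 2√116 = 4*√29
Combine: (10 - 3 + 8 + 4)·√29 = 19*√29

19*√29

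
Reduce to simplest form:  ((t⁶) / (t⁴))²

Inside the bracket: t²
Raise to the power 2: t⁴

t⁴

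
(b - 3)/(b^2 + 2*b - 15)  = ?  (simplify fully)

1/(b + 5)

Factor: b^2 + 2*b - 15 = (b + 5)*(b - 3)
Cancel the common factor (b - 3).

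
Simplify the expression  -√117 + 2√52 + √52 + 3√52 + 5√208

29*√13

√117 = 3*√13; 2√52 = 4*√13; √52 = 2*√13; 3√52 = 6*√13; 5√208 = 20*√13
Combine: (-3 + 4 + 2 + 6 + 20)·√13 = 29*√13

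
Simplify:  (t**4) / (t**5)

1/t

Quotient: (t**-1)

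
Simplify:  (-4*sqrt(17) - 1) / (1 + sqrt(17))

Multiply numerator and denominator by -sqrt(17) + 1.
Denominator becomes -16; numerator becomes -3*sqrt(17) + 67.

(-67 + 3*sqrt(17))/16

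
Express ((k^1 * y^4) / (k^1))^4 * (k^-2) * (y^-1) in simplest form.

y^15/k^2

Inside the bracket: y^4
Raise to the power 4: y^16
Multiply by (k^-2) * (y^-1): add exponents.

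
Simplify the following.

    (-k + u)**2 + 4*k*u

(k + u)**2

Expand the square and combine the 4*k*u term.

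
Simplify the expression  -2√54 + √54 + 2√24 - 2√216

-11*√6

2√54 = 6*√6; √54 = 3*√6; 2√24 = 4*√6; 2√216 = 12*√6
Combine: (-6 + 3 + 4 - 12)·√6 = -11*√6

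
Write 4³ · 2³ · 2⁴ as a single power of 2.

2^13

4³ = 2^6; 2³ = 2^3; 2⁴ = 2^4
Combine exponents: 2^13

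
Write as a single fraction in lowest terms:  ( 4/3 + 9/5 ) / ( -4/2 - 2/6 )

-47/35

Numerator: 4/3 + 9/5 = 47/15
Denominator: -4/2 - 2/6 = -7/3
Divide: (47/15) · (-3/7) = -47/35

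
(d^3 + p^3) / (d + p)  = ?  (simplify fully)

d^2 - d*p + p^2

Factor as (a+b)(a^2-ab+b^2) with a=d, b=p.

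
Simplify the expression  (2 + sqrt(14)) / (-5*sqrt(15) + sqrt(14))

Multiply numerator and denominator by sqrt(14) + 5*sqrt(15).
Denominator becomes -361; numerator becomes 2*sqrt(14) + 14 + 10*sqrt(15) + 5*sqrt(210).

(-5*sqrt(210) - 10*sqrt(15) - 14 - 2*sqrt(14))/361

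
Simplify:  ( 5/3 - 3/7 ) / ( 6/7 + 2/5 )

65/66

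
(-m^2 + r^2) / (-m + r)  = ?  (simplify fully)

Difference of squares: factor out (-m + r).

m + r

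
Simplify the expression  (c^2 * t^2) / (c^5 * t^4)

Quotient: (c^-3) * (t^-2)

1/(c^3*t^2)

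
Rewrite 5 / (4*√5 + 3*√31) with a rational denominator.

(-20*√5 + 15*√31)/199

Multiply numerator and denominator by -4*√5 + 3*√31.
Denominator becomes 199; numerator becomes -20*√5 + 15*√31.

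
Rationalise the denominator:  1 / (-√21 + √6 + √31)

(-8*√21 - 2*√31 + 23*√6 + 3*√434)/244

Group as (√6 + √31) - √21; multiply by (√6 + √31) + √21, then rationalise the remaining surd.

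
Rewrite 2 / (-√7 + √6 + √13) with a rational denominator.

Group as (√6 + √13) - √7; multiply by (√6 + √13) + √7, then rationalise the remaining surd.

(-6*√7 + 7*√6 + √546)/42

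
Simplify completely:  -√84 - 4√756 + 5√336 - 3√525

-21*√21

√84 = 2*√21; 4√756 = 24*√21; 5√336 = 20*√21; 3√525 = 15*√21
Combine: (-2 - 24 + 20 - 15)·√21 = -21*√21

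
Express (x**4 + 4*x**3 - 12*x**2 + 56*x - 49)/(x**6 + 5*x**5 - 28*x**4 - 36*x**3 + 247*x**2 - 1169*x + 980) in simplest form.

1/(x**2 + x - 20)

Factor: x**4 + 4*x**3 - 12*x**2 + 56*x - 49 = (x**2 - 2*x + 7)*(x - 1)*(x + 7);  x**6 + 5*x**5 - 28*x**4 - 36*x**3 + 247*x**2 - 1169*x + 980 = (x - 1)*(x - 4)*(x**2 - 2*x + 7)*(x + 7)*(x + 5)
Cancel the common factors (x**2 - 2*x + 7), (x + 7), (x - 1).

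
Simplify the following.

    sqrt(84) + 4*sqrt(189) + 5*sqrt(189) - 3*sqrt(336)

17*sqrt(21)

sqrt(84) = 2*sqrt(21); 4*sqrt(189) = 12*sqrt(21); 5*sqrt(189) = 15*sqrt(21); 3*sqrt(336) = 12*sqrt(21)
Combine: (2 + 12 + 15 - 12)·sqrt(21) = 17*sqrt(21)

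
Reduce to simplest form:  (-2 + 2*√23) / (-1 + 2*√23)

Multiply numerator and denominator by -2*√23 - 1.
Denominator becomes -91; numerator becomes -90 + 2*√23.

(-2*√23 + 90)/91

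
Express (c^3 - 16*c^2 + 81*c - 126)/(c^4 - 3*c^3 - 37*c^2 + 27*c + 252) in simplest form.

Factor: c^3 - 16*c^2 + 81*c - 126 = (c - 7)*(c - 6)*(c - 3);  c^4 - 3*c^3 - 37*c^2 + 27*c + 252 = (c + 3)*(c - 7)*(c - 3)*(c + 4)
Cancel the common factors (c - 3), (c - 7).

(c - 6)/(c^2 + 7*c + 12)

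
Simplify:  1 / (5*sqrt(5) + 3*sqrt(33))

Multiply numerator and denominator by -5*sqrt(5) + 3*sqrt(33).
Denominator becomes 172; numerator becomes -5*sqrt(5) + 3*sqrt(33).

(-5*sqrt(5) + 3*sqrt(33))/172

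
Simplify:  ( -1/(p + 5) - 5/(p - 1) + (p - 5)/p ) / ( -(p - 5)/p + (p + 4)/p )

Numerator: -1/(p + 5) - 5/(p - 1) + (p - 5)/p = (p³ - 7*p² - 49*p + 25)/(p³ + 4*p² - 5*p)
Denominator: -(p - 5)/p + (p + 4)/p = 9/p
Divide: ((p³ - 7*p² - 49*p + 25)/(p³ + 4*p² - 5*p)) · (p/9) = (p³ - 7*p² - 49*p + 25)/(9*p² + 36*p - 45)

(p³ - 7*p² - 49*p + 25)/(9*p² + 36*p - 45)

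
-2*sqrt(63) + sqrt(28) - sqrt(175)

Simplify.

-9*sqrt(7)

2*sqrt(63) = 6*sqrt(7); sqrt(28) = 2*sqrt(7); sqrt(175) = 5*sqrt(7)
Combine: (-6 + 2 - 5)·sqrt(7) = -9*sqrt(7)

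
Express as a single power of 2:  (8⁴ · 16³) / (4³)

2^18

8⁴ = 2^12; 16³ = 2^12; 4³ = 2^6
Combine exponents: 2^18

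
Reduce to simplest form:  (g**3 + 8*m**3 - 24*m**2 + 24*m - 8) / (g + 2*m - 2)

g**2 - 2*g*m + 2*g + 4*m**2 - 8*m + 4

g**3 + (2*m - 2)**3 = (g + 2*m - 2)(g**2 - 2*g*m + 2*g + 4*m**2 - 8*m + 4).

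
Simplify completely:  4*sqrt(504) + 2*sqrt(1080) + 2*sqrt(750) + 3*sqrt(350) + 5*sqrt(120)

39*sqrt(14) + 32*sqrt(30)

4*sqrt(504) = 24*sqrt(14); 2*sqrt(1080) = 12*sqrt(30); 2*sqrt(750) = 10*sqrt(30); 3*sqrt(350) = 15*sqrt(14); 5*sqrt(120) = 10*sqrt(30)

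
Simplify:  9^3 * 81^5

9^3 = 3^6; 81^5 = 3^20
Combine exponents: 3^26

3^26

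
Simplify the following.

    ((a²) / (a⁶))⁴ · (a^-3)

a^(-19)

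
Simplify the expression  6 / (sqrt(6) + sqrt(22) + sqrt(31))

Group as (sqrt(6) + sqrt(31)) + sqrt(22); multiply by (sqrt(6) + sqrt(31)) - sqrt(22), then rationalise the remaining surd.

(-8*sqrt(1023) - 6*sqrt(31) + 30*sqrt(22) + 94*sqrt(6))/173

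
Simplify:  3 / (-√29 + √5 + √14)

Group as (√5 + √14) - √29; multiply by (√5 + √14) + √29, then rationalise the remaining surd.

(5*√29 + 10*√14 + 19*√5 + √2030)/30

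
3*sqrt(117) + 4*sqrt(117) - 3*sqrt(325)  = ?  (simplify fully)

3*sqrt(117) = 9*sqrt(13); 4*sqrt(117) = 12*sqrt(13); 3*sqrt(325) = 15*sqrt(13)
Combine: (9 + 12 - 15)·sqrt(13) = 6*sqrt(13)

6*sqrt(13)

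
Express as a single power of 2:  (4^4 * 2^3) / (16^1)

2^7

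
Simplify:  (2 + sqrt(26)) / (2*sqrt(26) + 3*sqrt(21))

Multiply numerator and denominator by -3*sqrt(21) + 2*sqrt(26).
Denominator becomes -85; numerator becomes -3*sqrt(546) - 6*sqrt(21) + 4*sqrt(26) + 52.

(-52 - 4*sqrt(26) + 6*sqrt(21) + 3*sqrt(546))/85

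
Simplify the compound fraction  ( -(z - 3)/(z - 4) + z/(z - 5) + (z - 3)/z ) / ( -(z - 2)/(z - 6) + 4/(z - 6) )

(-z^3 + 8*z^2 - 32*z + 60)/(z^3 - 9*z^2 + 20*z)

Numerator: -(z - 3)/(z - 4) + z/(z - 5) + (z - 3)/z = (z^3 - 8*z^2 + 32*z - 60)/(z^3 - 9*z^2 + 20*z)
Denominator: -(z - 2)/(z - 6) + 4/(z - 6) = -1
Divide: ((z^3 - 8*z^2 + 32*z - 60)/(z^3 - 9*z^2 + 20*z)) · (-1) = (-z^3 + 8*z^2 - 32*z + 60)/(z^3 - 9*z^2 + 20*z)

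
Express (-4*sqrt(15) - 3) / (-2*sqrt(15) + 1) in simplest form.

(10*sqrt(15) + 123)/59

Multiply numerator and denominator by 1 + 2*sqrt(15).
Denominator becomes -59; numerator becomes -123 - 10*sqrt(15).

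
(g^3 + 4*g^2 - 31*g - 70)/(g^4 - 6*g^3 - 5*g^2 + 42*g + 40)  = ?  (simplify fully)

Factor: g^3 + 4*g^2 - 31*g - 70 = (g - 5)*(g + 2)*(g + 7);  g^4 - 6*g^3 - 5*g^2 + 42*g + 40 = (g + 2)*(g - 5)*(g + 1)*(g - 4)
Cancel the common factors (g + 2), (g - 5).

(g + 7)/(g^2 - 3*g - 4)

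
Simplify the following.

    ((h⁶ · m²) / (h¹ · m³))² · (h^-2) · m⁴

h⁸*m²

Inside the bracket: h⁵ · (m^-1)
Raise to the power 2: h^10 · (m^-2)
Multiply by (h^-2) · m⁴: add exponents.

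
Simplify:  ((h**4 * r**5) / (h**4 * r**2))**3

r**9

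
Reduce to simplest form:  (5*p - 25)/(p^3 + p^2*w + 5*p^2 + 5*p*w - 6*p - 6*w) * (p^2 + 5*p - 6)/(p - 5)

5/(p + w)

Factor: 5*p - 25 = 5*(p - 5);  p^3 + p^2*w + 5*p^2 + 5*p*w - 6*p - 6*w = (p + 6)*(p + w)*(p - 1);  p^2 + 5*p - 6 = (p - 1)*(p + 6)
Cancel the common factors (p - 1), (p - 5), (p + 6).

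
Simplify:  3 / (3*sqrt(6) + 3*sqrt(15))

Multiply numerator and denominator by -3*sqrt(15) + 3*sqrt(6).
Denominator becomes -81; numerator becomes -9*sqrt(15) + 9*sqrt(6).

(-sqrt(6) + sqrt(15))/9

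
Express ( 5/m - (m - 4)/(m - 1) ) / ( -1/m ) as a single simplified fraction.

(m^2 - 9*m + 5)/(m - 1)

Numerator: 5/m - (m - 4)/(m - 1) = (-m^2 + 9*m - 5)/(m^2 - m)
Denominator: -1/m = -1/m
Divide: ((-m^2 + 9*m - 5)/(m^2 - m)) · (-m) = (m^2 - 9*m + 5)/(m - 1)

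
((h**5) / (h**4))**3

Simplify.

h**3

Inside the bracket: h**1
Raise to the power 3: h**3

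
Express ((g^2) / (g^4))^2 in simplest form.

g^(-4)

Inside the bracket: (g^-2)
Raise to the power 2: (g^-4)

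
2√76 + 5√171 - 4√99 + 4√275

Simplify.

2√76 = 4*√19; 5√171 = 15*√19; 4√99 = 12*√11; 4√275 = 20*√11

8*√11 + 19*√19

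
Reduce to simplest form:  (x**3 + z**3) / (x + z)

Apply the sum-of-cubes factorisation and cancel (x + z).

x**2 - x*z + z**2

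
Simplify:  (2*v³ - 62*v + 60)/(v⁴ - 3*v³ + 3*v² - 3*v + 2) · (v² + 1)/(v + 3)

Factor: 2*v³ - 62*v + 60 = 2·(v - 1)·(v + 6)·(v - 5);  v⁴ - 3*v³ + 3*v² - 3*v + 2 = (v² + 1)·(v - 2)·(v - 1)
Cancel the common factors (v² + 1), (v - 1).

(2*v² + 2*v - 60)/(v² + v - 6)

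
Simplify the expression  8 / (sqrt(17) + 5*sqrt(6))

Multiply numerator and denominator by -sqrt(17) + 5*sqrt(6).
Denominator becomes 133; numerator becomes -8*sqrt(17) + 40*sqrt(6).

(-8*sqrt(17) + 40*sqrt(6))/133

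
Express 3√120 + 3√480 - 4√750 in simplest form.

-2*√30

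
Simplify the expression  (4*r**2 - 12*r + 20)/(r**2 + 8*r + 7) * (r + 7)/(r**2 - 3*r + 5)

4/(r + 1)

Factor: 4*r**2 - 12*r + 20 = 4*(r**2 - 3*r + 5);  r**2 + 8*r + 7 = (r + 1)*(r + 7)
Cancel the common factors (r**2 - 3*r + 5), (r + 7).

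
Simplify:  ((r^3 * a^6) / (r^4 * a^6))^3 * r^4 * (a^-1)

r/a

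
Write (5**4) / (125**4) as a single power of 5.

5**4 = 5**4; 125**4 = 5**12
Combine exponents: 5**(-8)

5**(-8)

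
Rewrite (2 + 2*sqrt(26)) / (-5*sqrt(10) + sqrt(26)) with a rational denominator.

Multiply numerator and denominator by sqrt(26) + 5*sqrt(10).
Denominator becomes -224; numerator becomes 2*sqrt(26) + 10*sqrt(10) + 52 + 20*sqrt(65).

(-10*sqrt(65) - 26 - 5*sqrt(10) - sqrt(26))/112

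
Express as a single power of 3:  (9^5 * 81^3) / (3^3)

9^5 = 3^10; 81^3 = 3^12; 3^3 = 3^3
Combine exponents: 3^19

3^19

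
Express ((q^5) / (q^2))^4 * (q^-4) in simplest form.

q^8

Inside the bracket: q^3
Raise to the power 4: q^12
Multiply by (q^-4): add exponents.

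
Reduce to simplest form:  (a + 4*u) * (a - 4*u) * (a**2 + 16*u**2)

a**4 - 256*u**4

Telescope via difference of squares: (a+(4*u))(a-(4*u)) = a**2 - 16*u**2, then repeat with the next factor.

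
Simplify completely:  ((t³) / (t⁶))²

Inside the bracket: (t^-3)
Raise to the power 2: (t^-6)

t^(-6)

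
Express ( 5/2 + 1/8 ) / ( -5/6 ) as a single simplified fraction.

Numerator: 5/2 + 1/8 = 21/8
Denominator: -5/6 = -5/6
Divide: (21/8) · (-6/5) = -63/20

-63/20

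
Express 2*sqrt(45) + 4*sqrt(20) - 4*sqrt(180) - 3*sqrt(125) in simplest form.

-25*sqrt(5)

2*sqrt(45) = 6*sqrt(5); 4*sqrt(20) = 8*sqrt(5); 4*sqrt(180) = 24*sqrt(5); 3*sqrt(125) = 15*sqrt(5)
Combine: (6 + 8 - 24 - 15)·sqrt(5) = -25*sqrt(5)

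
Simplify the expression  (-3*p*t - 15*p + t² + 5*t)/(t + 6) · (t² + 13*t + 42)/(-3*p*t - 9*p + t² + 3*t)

(t² + 12*t + 35)/(t + 3)

Factor: -3*p*t - 15*p + t² + 5*t = (t + 5)·(-3*p + t);  t² + 13*t + 42 = (t + 6)·(t + 7);  -3*p*t - 9*p + t² + 3*t = (-3*p + t)·(t + 3)
Cancel the common factors (t + 6), (-3*p + t).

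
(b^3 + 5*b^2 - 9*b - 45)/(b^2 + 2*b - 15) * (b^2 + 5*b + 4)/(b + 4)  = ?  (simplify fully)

b^2 + 4*b + 3

Factor: b^3 + 5*b^2 - 9*b - 45 = (b - 3)*(b + 5)*(b + 3);  b^2 + 2*b - 15 = (b - 3)*(b + 5);  b^2 + 5*b + 4 = (b + 1)*(b + 4)
Cancel the common factors (b - 3), (b + 5), (b + 4).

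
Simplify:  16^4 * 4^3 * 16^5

2^42

16^4 = 2^16; 4^3 = 2^6; 16^5 = 2^20
Combine exponents: 2^42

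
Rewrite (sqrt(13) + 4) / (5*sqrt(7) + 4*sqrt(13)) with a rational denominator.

(-20*sqrt(7) - 5*sqrt(91) + 52 + 16*sqrt(13))/33

Multiply numerator and denominator by -5*sqrt(7) + 4*sqrt(13).
Denominator becomes 33; numerator becomes -20*sqrt(7) - 5*sqrt(91) + 52 + 16*sqrt(13).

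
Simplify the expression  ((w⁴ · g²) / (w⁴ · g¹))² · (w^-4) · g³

g⁵/w⁴

Inside the bracket: g¹
Raise to the power 2: g²
Multiply by (w^-4) · g³: add exponents.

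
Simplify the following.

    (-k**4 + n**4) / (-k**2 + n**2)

Factor n**4 - k**4 and cancel (-k**2 + n**2).

k**2 + n**2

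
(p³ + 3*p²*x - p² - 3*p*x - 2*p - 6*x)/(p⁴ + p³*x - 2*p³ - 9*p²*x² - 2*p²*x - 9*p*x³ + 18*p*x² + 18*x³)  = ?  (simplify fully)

(-p - 1)/(-p² + 2*p*x + 3*x²)

Factor: p³ + 3*p²*x - p² - 3*p*x - 2*p - 6*x = (p + 3*x)·(p - 2)·(p + 1);  p⁴ + p³*x - 2*p³ - 9*p²*x² - 2*p²*x - 9*p*x³ + 18*p*x² + 18*x³ = (p + 3*x)·(p - 3*x)·(p - 2)·(p + x)
Cancel the common factors (p + 3*x), (p - 2).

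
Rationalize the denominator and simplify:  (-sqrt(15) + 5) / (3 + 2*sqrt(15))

Multiply numerator and denominator by -2*sqrt(15) + 3.
Denominator becomes -51; numerator becomes -13*sqrt(15) + 45.

(-45 + 13*sqrt(15))/51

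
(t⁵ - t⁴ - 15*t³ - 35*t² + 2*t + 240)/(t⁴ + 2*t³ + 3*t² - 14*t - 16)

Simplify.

Factor: t⁵ - t⁴ - 15*t³ - 35*t² + 2*t + 240 = (t² + 3*t + 8)·(t - 5)·(t - 2)·(t + 3);  t⁴ + 2*t³ + 3*t² - 14*t - 16 = (t + 1)·(t² + 3*t + 8)·(t - 2)
Cancel the common factors (t² + 3*t + 8), (t - 2).

(t² - 2*t - 15)/(t + 1)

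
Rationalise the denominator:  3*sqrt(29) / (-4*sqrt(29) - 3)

(-348 + 9*sqrt(29))/455

Multiply numerator and denominator by -3 + 4*sqrt(29).
Denominator becomes -455; numerator becomes -9*sqrt(29) + 348.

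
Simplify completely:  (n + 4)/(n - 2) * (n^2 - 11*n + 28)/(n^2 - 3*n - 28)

Factor: n^2 - 11*n + 28 = (n - 4)*(n - 7);  n^2 - 3*n - 28 = (n + 4)*(n - 7)
Cancel the common factors (n - 7), (n + 4).

(n - 4)/(n - 2)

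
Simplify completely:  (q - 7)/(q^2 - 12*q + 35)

1/(q - 5)

Factor: q^2 - 12*q + 35 = (q - 5)*(q - 7)
Cancel the common factor (q - 7).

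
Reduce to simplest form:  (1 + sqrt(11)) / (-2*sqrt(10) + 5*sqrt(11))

Multiply numerator and denominator by 2*sqrt(10) + 5*sqrt(11).
Denominator becomes 235; numerator becomes 2*sqrt(10) + 5*sqrt(11) + 2*sqrt(110) + 55.

(2*sqrt(10) + 5*sqrt(11) + 2*sqrt(110) + 55)/235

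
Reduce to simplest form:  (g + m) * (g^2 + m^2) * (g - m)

g^4 - m^4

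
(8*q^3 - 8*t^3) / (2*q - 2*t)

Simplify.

Apply the difference-of-cubes factorisation and cancel (2*q - 2*t).

4*q^2 + 4*q*t + 4*t^2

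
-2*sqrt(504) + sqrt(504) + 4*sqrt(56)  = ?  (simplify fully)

2*sqrt(504) = 12*sqrt(14); sqrt(504) = 6*sqrt(14); 4*sqrt(56) = 8*sqrt(14)
Combine: (-12 + 6 + 8)·sqrt(14) = 2*sqrt(14)

2*sqrt(14)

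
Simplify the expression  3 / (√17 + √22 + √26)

Group as (√17 + √26) + √22; multiply by (√17 + √26) - √22, then rationalise the remaining surd.

(-12*√2431 + 39*√26 + 63*√22 + 93*√17)/1327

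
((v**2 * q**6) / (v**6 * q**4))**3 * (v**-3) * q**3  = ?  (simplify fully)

q**9/v**15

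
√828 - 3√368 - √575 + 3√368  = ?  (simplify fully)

√23

√828 = 6*√23; 3√368 = 12*√23; √575 = 5*√23; 3√368 = 12*√23
Combine: (6 - 12 - 5 + 12)·√23 = √23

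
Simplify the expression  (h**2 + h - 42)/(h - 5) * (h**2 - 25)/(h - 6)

h**2 + 12*h + 35

Factor: h**2 + h - 42 = (h + 7)*(h - 6);  h**2 - 25 = (h + 5)*(h - 5)
Cancel the common factors (h - 6), (h - 5).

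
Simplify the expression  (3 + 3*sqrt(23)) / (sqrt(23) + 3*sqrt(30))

Multiply numerator and denominator by -3*sqrt(30) + sqrt(23).
Denominator becomes -247; numerator becomes -9*sqrt(690) - 9*sqrt(30) + 3*sqrt(23) + 69.

(-69 - 3*sqrt(23) + 9*sqrt(30) + 9*sqrt(690))/247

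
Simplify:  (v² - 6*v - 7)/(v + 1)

Factor: v² - 6*v - 7 = (v - 7)·(v + 1)
Cancel the common factor (v + 1).

v - 7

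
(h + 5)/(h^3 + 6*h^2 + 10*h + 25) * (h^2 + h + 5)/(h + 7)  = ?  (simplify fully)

Factor: h^3 + 6*h^2 + 10*h + 25 = (h^2 + h + 5)*(h + 5)
Cancel the common factors (h^2 + h + 5), (h + 5).

1/(h + 7)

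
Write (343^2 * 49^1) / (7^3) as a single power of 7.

343^2 = 7^6; 49^1 = 7^2; 7^3 = 7^3
Combine exponents: 7^5

7^5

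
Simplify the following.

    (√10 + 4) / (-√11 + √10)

-4*√11 - 4*√10 - √110 - 10

Multiply numerator and denominator by √10 + √11.
Denominator becomes -1; numerator becomes 10 + √110 + 4*√10 + 4*√11.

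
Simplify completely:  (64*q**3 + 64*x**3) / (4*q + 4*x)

16*q**2 - 16*q*x + 16*x**2

(4*q)**3 + (4*x)**3 = (4*q + 4*x)(16*q**2 - 16*q*x + 16*x**2).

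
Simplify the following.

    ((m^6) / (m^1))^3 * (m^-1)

m^14

Inside the bracket: m^5
Raise to the power 3: m^15
Multiply by (m^-1): add exponents.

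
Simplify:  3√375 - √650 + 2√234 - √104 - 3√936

-19*√26 + 15*√15

3√375 = 15*√15; √650 = 5*√26; 2√234 = 6*√26; √104 = 2*√26; 3√936 = 18*√26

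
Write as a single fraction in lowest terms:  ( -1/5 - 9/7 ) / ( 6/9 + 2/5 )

-39/28

Numerator: -1/5 - 9/7 = -52/35
Denominator: 6/9 + 2/5 = 16/15
Divide: (-52/35) · (15/16) = -39/28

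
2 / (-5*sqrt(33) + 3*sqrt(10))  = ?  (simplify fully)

(-10*sqrt(33) - 6*sqrt(10))/735

Multiply numerator and denominator by 3*sqrt(10) + 5*sqrt(33).
Denominator becomes -735; numerator becomes 6*sqrt(10) + 10*sqrt(33).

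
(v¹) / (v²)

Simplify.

Quotient: (v^-1)

1/v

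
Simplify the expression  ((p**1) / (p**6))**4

Inside the bracket: (p**-5)
Raise to the power 4: (p**-20)

p**(-20)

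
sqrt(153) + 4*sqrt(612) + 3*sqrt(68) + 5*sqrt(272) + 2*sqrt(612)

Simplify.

sqrt(153) = 3*sqrt(17); 4*sqrt(612) = 24*sqrt(17); 3*sqrt(68) = 6*sqrt(17); 5*sqrt(272) = 20*sqrt(17); 2*sqrt(612) = 12*sqrt(17)
Combine: (3 + 24 + 6 + 20 + 12)·sqrt(17) = 65*sqrt(17)

65*sqrt(17)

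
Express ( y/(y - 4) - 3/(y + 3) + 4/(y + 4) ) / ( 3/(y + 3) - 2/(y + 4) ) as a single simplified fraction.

Numerator: y/(y - 4) - 3/(y + 3) + 4/(y + 4) = (y**3 + 8*y**2 + 8*y)/(y**3 + 3*y**2 - 16*y - 48)
Denominator: 3/(y + 3) - 2/(y + 4) = (y + 6)/(y**2 + 7*y + 12)
Divide: ((y**3 + 8*y**2 + 8*y)/(y**3 + 3*y**2 - 16*y - 48)) · ((y**2 + 7*y + 12)/(y + 6)) = (y**3 + 8*y**2 + 8*y)/(y**2 + 2*y - 24)

(y**3 + 8*y**2 + 8*y)/(y**2 + 2*y - 24)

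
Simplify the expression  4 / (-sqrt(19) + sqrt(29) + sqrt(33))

(-172*sqrt(19) + 60*sqrt(33) + 92*sqrt(29) + 8*sqrt(18183))/1979

Group as (sqrt(29) + sqrt(33)) - sqrt(19); multiply by (sqrt(29) + sqrt(33)) + sqrt(19), then rationalise the remaining surd.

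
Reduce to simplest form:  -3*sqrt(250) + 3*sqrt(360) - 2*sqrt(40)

3*sqrt(250) = 15*sqrt(10); 3*sqrt(360) = 18*sqrt(10); 2*sqrt(40) = 4*sqrt(10)
Combine: (-15 + 18 - 4)·sqrt(10) = -sqrt(10)

-sqrt(10)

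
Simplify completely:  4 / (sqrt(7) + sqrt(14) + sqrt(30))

Group as (sqrt(7) + sqrt(14)) + sqrt(30); multiply by (sqrt(7) + sqrt(14)) - sqrt(30), then rationalise the remaining surd.

(-112*sqrt(15) - 36*sqrt(30) + 92*sqrt(14) + 148*sqrt(7))/311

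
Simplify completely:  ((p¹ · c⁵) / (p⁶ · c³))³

Inside the bracket: (p^-5) · c²
Raise to the power 3: (p^-15) · c⁶

c⁶/p^15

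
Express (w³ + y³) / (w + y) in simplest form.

Factor as (a+b)(a^2-ab+b^2) with a=y, b=w.

w² - w*y + y²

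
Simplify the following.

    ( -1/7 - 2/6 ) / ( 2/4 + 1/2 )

Numerator: -1/7 - 2/6 = -10/21
Denominator: 2/4 + 1/2 = 1
Divide: (-10/21) · (1) = -10/21

-10/21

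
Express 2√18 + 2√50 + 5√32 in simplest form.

2√18 = 6*√2; 2√50 = 10*√2; 5√32 = 20*√2
Combine: (6 + 10 + 20)·√2 = 36*√2

36*√2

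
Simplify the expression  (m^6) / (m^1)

Quotient: m^5

m^5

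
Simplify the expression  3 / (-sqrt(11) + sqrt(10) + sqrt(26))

Group as (sqrt(10) + sqrt(26)) - sqrt(11); multiply by (sqrt(10) + sqrt(26)) + sqrt(11), then rationalise the remaining surd.

(-75*sqrt(11) - 15*sqrt(26) + 81*sqrt(10) + 12*sqrt(715))/415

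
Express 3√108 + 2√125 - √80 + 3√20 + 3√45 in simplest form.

18*√3 + 21*√5

3√108 = 18*√3; 2√125 = 10*√5; √80 = 4*√5; 3√20 = 6*√5; 3√45 = 9*√5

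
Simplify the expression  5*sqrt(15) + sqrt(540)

5*sqrt(15) = 5*sqrt(15); sqrt(540) = 6*sqrt(15)
Combine: (5 + 6)·sqrt(15) = 11*sqrt(15)

11*sqrt(15)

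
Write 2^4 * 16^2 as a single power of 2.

2^12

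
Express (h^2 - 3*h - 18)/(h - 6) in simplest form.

Factor: h^2 - 3*h - 18 = (h - 6)*(h + 3)
Cancel the common factor (h - 6).

h + 3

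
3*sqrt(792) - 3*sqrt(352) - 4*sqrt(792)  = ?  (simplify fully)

-18*sqrt(22)

3*sqrt(792) = 18*sqrt(22); 3*sqrt(352) = 12*sqrt(22); 4*sqrt(792) = 24*sqrt(22)
Combine: (18 - 12 - 24)·sqrt(22) = -18*sqrt(22)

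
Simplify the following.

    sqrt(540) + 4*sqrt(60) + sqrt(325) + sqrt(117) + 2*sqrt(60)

sqrt(540) = 6*sqrt(15); 4*sqrt(60) = 8*sqrt(15); sqrt(325) = 5*sqrt(13); sqrt(117) = 3*sqrt(13); 2*sqrt(60) = 4*sqrt(15)

8*sqrt(13) + 18*sqrt(15)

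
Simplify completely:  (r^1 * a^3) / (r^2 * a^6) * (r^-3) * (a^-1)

1/(a^4*r^4)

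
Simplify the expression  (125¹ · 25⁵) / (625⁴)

5^(-3)

125¹ = 5^3; 25⁵ = 5^10; 625⁴ = 5^16
Combine exponents: 5^(-3)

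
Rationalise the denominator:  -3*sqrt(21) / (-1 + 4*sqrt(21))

(-252 - 3*sqrt(21))/335

Multiply numerator and denominator by -4*sqrt(21) - 1.
Denominator becomes -335; numerator becomes 3*sqrt(21) + 252.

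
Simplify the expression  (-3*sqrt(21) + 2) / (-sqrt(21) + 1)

(sqrt(21) + 61)/20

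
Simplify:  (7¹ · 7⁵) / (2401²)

7¹ = 7^1; 7⁵ = 7^5; 2401² = 7^8
Combine exponents: 7^(-2)

7^(-2)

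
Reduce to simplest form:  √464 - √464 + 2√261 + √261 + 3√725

24*√29

√464 = 4*√29; √464 = 4*√29; 2√261 = 6*√29; √261 = 3*√29; 3√725 = 15*√29
Combine: (4 - 4 + 6 + 3 + 15)·√29 = 24*√29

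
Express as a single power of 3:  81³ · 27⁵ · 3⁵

3^32

81³ = 3^12; 27⁵ = 3^15; 3⁵ = 3^5
Combine exponents: 3^32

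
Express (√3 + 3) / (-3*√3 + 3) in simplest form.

Multiply numerator and denominator by 3 + 3*√3.
Denominator becomes -18; numerator becomes 18 + 12*√3.

(-2*√3 - 3)/3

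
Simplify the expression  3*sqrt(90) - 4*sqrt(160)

-7*sqrt(10)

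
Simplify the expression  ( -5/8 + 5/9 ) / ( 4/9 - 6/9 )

5/16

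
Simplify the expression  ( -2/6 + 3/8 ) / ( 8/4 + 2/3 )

Numerator: -2/6 + 3/8 = 1/24
Denominator: 8/4 + 2/3 = 8/3
Divide: (1/24) · (3/8) = 1/64

1/64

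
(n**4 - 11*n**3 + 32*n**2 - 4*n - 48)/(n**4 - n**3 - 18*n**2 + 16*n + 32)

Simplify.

(n - 6)/(n + 4)

Factor: n**4 - 11*n**3 + 32*n**2 - 4*n - 48 = (n + 1)*(n - 2)*(n - 6)*(n - 4);  n**4 - n**3 - 18*n**2 + 16*n + 32 = (n + 4)*(n - 2)*(n + 1)*(n - 4)
Cancel the common factors (n - 4), (n + 1), (n - 2).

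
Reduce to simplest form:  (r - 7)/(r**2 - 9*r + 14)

Factor: r**2 - 9*r + 14 = (r - 7)*(r - 2)
Cancel the common factor (r - 7).

1/(r - 2)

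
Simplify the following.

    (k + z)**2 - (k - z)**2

4*k*z

Only the odd-power cross terms survive.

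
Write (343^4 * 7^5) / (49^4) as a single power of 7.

7^9

343^4 = 7^12; 7^5 = 7^5; 49^4 = 7^8
Combine exponents: 7^9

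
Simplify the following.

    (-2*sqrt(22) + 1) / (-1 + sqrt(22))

(-43 - sqrt(22))/21

Multiply numerator and denominator by -sqrt(22) - 1.
Denominator becomes -21; numerator becomes sqrt(22) + 43.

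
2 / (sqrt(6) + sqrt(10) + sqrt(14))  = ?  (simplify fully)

(-2*sqrt(210) + sqrt(14) + 5*sqrt(10) + 9*sqrt(6))/59

Group as (sqrt(6) + sqrt(14)) + sqrt(10); multiply by (sqrt(6) + sqrt(14)) - sqrt(10), then rationalise the remaining surd.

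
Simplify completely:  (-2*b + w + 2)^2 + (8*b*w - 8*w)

(2*b + w - 2)^2

Expanding gives 4*b^2 + 4*b*w - 8*b + w^2 - 4*w + 4, a perfect square.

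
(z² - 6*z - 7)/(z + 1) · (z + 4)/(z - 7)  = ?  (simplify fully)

z + 4

Factor: z² - 6*z - 7 = (z - 7)·(z + 1)
Cancel the common factors (z - 7), (z + 1).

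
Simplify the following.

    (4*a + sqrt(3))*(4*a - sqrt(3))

(4*a)^2 - (sqrt(3))^2 = 16*a^2 - 3.

16*a^2 - 3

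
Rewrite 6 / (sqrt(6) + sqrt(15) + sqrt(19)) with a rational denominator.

(-9*sqrt(190) + 3*sqrt(19) + 15*sqrt(15) + 42*sqrt(6))/89

Group as (sqrt(6) + sqrt(19)) + sqrt(15); multiply by (sqrt(6) + sqrt(19)) - sqrt(15), then rationalise the remaining surd.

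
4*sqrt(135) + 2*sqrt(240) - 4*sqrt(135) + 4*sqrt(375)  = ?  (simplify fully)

4*sqrt(135) = 12*sqrt(15); 2*sqrt(240) = 8*sqrt(15); 4*sqrt(135) = 12*sqrt(15); 4*sqrt(375) = 20*sqrt(15)
Combine: (12 + 8 - 12 + 20)·sqrt(15) = 28*sqrt(15)

28*sqrt(15)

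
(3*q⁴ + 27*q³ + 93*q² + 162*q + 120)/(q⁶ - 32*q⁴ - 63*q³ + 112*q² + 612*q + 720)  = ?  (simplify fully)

Factor: 3*q⁴ + 27*q³ + 93*q² + 162*q + 120 = 3·(q + 4)·(q² + 3*q + 5)·(q + 2);  q⁶ - 32*q⁴ - 63*q³ + 112*q² + 612*q + 720 = (q - 3)·(q - 6)·(q² + 3*q + 5)·(q + 2)·(q + 4)
Cancel the common factors (q² + 3*q + 5), (q + 2), (q + 4).

3/(q² - 9*q + 18)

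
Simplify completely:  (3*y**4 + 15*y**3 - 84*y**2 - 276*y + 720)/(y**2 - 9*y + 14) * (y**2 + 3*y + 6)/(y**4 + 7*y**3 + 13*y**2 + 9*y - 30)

(3*y**2 + 6*y - 72)/(y**2 - 8*y + 7)

Factor: 3*y**4 + 15*y**3 - 84*y**2 - 276*y + 720 = 3*(y - 4)*(y - 2)*(y + 6)*(y + 5);  y**2 - 9*y + 14 = (y - 2)*(y - 7);  y**4 + 7*y**3 + 13*y**2 + 9*y - 30 = (y**2 + 3*y + 6)*(y - 1)*(y + 5)
Cancel the common factors (y**2 + 3*y + 6), (y - 2), (y + 5).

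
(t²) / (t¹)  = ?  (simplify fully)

Quotient: t¹

t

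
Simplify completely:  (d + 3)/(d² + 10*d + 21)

1/(d + 7)

Factor: d² + 10*d + 21 = (d + 7)·(d + 3)
Cancel the common factor (d + 3).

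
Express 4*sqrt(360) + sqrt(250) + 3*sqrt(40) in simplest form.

4*sqrt(360) = 24*sqrt(10); sqrt(250) = 5*sqrt(10); 3*sqrt(40) = 6*sqrt(10)
Combine: (24 + 5 + 6)·sqrt(10) = 35*sqrt(10)

35*sqrt(10)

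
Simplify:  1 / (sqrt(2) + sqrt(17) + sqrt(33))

Group as (sqrt(17) + sqrt(33)) + sqrt(2); multiply by (sqrt(17) + sqrt(33)) - sqrt(2), then rationalise the remaining surd.

(-9*sqrt(17) - 24*sqrt(2) + sqrt(1122) + 7*sqrt(33))/30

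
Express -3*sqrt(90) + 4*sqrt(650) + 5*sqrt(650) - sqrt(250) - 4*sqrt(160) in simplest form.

3*sqrt(90) = 9*sqrt(10); 4*sqrt(650) = 20*sqrt(26); 5*sqrt(650) = 25*sqrt(26); sqrt(250) = 5*sqrt(10); 4*sqrt(160) = 16*sqrt(10)

-30*sqrt(10) + 45*sqrt(26)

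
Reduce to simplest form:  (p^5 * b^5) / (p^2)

Quotient: p^3 * b^5

b^5*p^3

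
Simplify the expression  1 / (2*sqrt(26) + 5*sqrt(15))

(-2*sqrt(26) + 5*sqrt(15))/271

Multiply numerator and denominator by -5*sqrt(15) + 2*sqrt(26).
Denominator becomes -271; numerator becomes -5*sqrt(15) + 2*sqrt(26).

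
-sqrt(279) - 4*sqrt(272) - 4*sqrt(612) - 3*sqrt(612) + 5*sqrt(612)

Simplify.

-28*sqrt(17) - 3*sqrt(31)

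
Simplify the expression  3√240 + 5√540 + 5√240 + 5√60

3√240 = 12*√15; 5√540 = 30*√15; 5√240 = 20*√15; 5√60 = 10*√15
Combine: (12 + 30 + 20 + 10)·√15 = 72*√15

72*√15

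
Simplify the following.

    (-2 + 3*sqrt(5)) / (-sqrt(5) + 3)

(9 + 7*sqrt(5))/4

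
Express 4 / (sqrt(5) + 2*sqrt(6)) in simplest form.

(-4*sqrt(5) + 8*sqrt(6))/19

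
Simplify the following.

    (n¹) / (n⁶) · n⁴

Quotient: (n^-5)
Multiply by n⁴: add exponents.

1/n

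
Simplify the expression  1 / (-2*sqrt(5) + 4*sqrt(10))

(sqrt(5) + 2*sqrt(10))/70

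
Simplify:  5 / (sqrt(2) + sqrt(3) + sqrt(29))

Group as (sqrt(2) + sqrt(3)) + sqrt(29); multiply by (sqrt(2) + sqrt(3)) - sqrt(29), then rationalise the remaining surd.

(-70*sqrt(3) - 75*sqrt(2) + 5*sqrt(174) + 60*sqrt(29))/276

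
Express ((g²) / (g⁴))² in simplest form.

Inside the bracket: (g^-2)
Raise to the power 2: (g^-4)

g^(-4)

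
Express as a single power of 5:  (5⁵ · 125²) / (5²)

5^9

5⁵ = 5^5; 125² = 5^6; 5² = 5^2
Combine exponents: 5^9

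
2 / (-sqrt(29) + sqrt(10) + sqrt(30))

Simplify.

(-22*sqrt(29) + 18*sqrt(30) + 98*sqrt(10) + 40*sqrt(87))/1079

Group as (sqrt(10) + sqrt(30)) - sqrt(29); multiply by (sqrt(10) + sqrt(30)) + sqrt(29), then rationalise the remaining surd.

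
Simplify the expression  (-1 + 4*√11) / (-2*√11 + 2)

Multiply numerator and denominator by 2 + 2*√11.
Denominator becomes -40; numerator becomes 6*√11 + 86.

(-43 - 3*√11)/20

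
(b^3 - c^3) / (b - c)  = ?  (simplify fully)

b^2 + b*c + c^2

b^3 - c^3 = (b - c)(b^2 + b*c + c^2).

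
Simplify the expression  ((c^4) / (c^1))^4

c^12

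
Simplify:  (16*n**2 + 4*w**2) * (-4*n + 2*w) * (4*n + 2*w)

-256*n**4 + 16*w**4

((2*w)+(4*n))((2*w)-(4*n)) = -16*n**2 + 4*w**2; continue pairing.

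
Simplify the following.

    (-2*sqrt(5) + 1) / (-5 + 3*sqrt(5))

(-25 - 7*sqrt(5))/20

Multiply numerator and denominator by -3*sqrt(5) - 5.
Denominator becomes -20; numerator becomes 7*sqrt(5) + 25.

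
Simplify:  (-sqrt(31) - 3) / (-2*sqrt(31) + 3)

(9*sqrt(31) + 71)/115

Multiply numerator and denominator by 3 + 2*sqrt(31).
Denominator becomes -115; numerator becomes -71 - 9*sqrt(31).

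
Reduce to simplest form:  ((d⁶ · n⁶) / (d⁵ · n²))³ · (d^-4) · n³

n^15/d

Inside the bracket: d¹ · n⁴
Raise to the power 3: d³ · n^12
Multiply by (d^-4) · n³: add exponents.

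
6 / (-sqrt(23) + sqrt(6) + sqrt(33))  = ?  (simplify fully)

Group as (sqrt(6) + sqrt(33)) - sqrt(23); multiply by (sqrt(6) + sqrt(33)) + sqrt(23), then rationalise the remaining surd.

(-24*sqrt(23) - 6*sqrt(33) + 75*sqrt(6) + 9*sqrt(506))/134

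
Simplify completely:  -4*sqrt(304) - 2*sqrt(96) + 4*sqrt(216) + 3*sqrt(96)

4*sqrt(304) = 16*sqrt(19); 2*sqrt(96) = 8*sqrt(6); 4*sqrt(216) = 24*sqrt(6); 3*sqrt(96) = 12*sqrt(6)

-16*sqrt(19) + 28*sqrt(6)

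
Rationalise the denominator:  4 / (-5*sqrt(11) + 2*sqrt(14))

Multiply numerator and denominator by 2*sqrt(14) + 5*sqrt(11).
Denominator becomes -219; numerator becomes 8*sqrt(14) + 20*sqrt(11).

(-20*sqrt(11) - 8*sqrt(14))/219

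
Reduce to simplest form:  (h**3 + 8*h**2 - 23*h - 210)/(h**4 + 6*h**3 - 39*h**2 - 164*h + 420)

1/(h - 2)

Factor: h**3 + 8*h**2 - 23*h - 210 = (h + 6)*(h - 5)*(h + 7);  h**4 + 6*h**3 - 39*h**2 - 164*h + 420 = (h - 5)*(h + 7)*(h - 2)*(h + 6)
Cancel the common factors (h - 5), (h + 7), (h + 6).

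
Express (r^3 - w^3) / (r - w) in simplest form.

r^2 + r*w + w^2

Apply the difference-of-cubes factorisation and cancel (r - w).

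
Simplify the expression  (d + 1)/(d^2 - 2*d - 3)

1/(d - 3)

Factor: d^2 - 2*d - 3 = (d - 3)*(d + 1)
Cancel the common factor (d + 1).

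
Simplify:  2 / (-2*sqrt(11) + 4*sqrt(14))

Multiply numerator and denominator by 2*sqrt(11) + 4*sqrt(14).
Denominator becomes 180; numerator becomes 4*sqrt(11) + 8*sqrt(14).

(sqrt(11) + 2*sqrt(14))/45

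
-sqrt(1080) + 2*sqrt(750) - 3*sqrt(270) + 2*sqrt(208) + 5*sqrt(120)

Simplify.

5*sqrt(30) + 8*sqrt(13)

sqrt(1080) = 6*sqrt(30); 2*sqrt(750) = 10*sqrt(30); 3*sqrt(270) = 9*sqrt(30); 2*sqrt(208) = 8*sqrt(13); 5*sqrt(120) = 10*sqrt(30)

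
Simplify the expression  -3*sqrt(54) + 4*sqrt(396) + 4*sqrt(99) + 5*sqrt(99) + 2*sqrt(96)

3*sqrt(54) = 9*sqrt(6); 4*sqrt(396) = 24*sqrt(11); 4*sqrt(99) = 12*sqrt(11); 5*sqrt(99) = 15*sqrt(11); 2*sqrt(96) = 8*sqrt(6)

-sqrt(6) + 51*sqrt(11)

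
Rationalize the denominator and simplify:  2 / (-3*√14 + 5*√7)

(6*√14 + 10*√7)/49

Multiply numerator and denominator by 3*√14 + 5*√7.
Denominator becomes 49; numerator becomes 6*√14 + 10*√7.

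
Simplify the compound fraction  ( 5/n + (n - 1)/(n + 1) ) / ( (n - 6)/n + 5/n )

(n^2 + 4*n + 5)/(n^2 - 1)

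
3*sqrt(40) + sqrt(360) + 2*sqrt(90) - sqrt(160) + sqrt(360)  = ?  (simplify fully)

3*sqrt(40) = 6*sqrt(10); sqrt(360) = 6*sqrt(10); 2*sqrt(90) = 6*sqrt(10); sqrt(160) = 4*sqrt(10); sqrt(360) = 6*sqrt(10)
Combine: (6 + 6 + 6 - 4 + 6)·sqrt(10) = 20*sqrt(10)

20*sqrt(10)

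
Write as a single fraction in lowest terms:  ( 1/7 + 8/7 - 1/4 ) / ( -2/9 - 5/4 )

Numerator: 1/7 + 8/7 - 1/4 = 29/28
Denominator: -2/9 - 5/4 = -53/36
Divide: (29/28) · (-36/53) = -261/371

-261/371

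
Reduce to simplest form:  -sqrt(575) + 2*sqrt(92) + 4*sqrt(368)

sqrt(575) = 5*sqrt(23); 2*sqrt(92) = 4*sqrt(23); 4*sqrt(368) = 16*sqrt(23)
Combine: (-5 + 4 + 16)·sqrt(23) = 15*sqrt(23)

15*sqrt(23)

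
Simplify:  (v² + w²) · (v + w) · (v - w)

v⁴ - w⁴

Telescope via difference of squares: (v+w)(v-w) = v² - w², then repeat with the next factor.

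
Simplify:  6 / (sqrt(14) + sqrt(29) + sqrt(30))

Group as (sqrt(14) + sqrt(29)) + sqrt(30); multiply by (sqrt(14) + sqrt(29)) - sqrt(30), then rationalise the remaining surd.

(-8*sqrt(3045) + 26*sqrt(30) + 30*sqrt(29) + 90*sqrt(14))/485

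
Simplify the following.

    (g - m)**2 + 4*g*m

(g + m)**2

Expanding gives g**2 + 2*g*m + m**2, a perfect square.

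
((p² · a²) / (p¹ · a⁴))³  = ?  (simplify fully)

p³/a⁶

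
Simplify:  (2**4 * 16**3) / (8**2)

2**10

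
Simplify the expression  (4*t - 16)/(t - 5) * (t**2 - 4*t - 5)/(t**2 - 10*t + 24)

Factor: 4*t - 16 = 4*(t - 4);  t**2 - 4*t - 5 = (t - 5)*(t + 1);  t**2 - 10*t + 24 = (t - 4)*(t - 6)
Cancel the common factors (t - 4), (t - 5).

(4*t + 4)/(t - 6)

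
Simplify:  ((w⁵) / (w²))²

Inside the bracket: w³
Raise to the power 2: w⁶

w⁶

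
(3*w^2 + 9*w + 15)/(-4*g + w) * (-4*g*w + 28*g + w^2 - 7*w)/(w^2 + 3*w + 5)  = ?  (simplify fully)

3*w - 21

Factor: 3*w^2 + 9*w + 15 = 3*(w^2 + 3*w + 5);  -4*g*w + 28*g + w^2 - 7*w = (w - 7)*(-4*g + w)
Cancel the common factors (w^2 + 3*w + 5), (-4*g + w).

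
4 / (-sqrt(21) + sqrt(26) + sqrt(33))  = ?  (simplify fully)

(-38*sqrt(21) + 14*sqrt(33) + 28*sqrt(26) + 6*sqrt(2002))/497

Group as (sqrt(26) + sqrt(33)) - sqrt(21); multiply by (sqrt(26) + sqrt(33)) + sqrt(21), then rationalise the remaining surd.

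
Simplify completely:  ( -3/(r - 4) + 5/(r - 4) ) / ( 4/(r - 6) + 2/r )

Numerator: -3/(r - 4) + 5/(r - 4) = 2/(r - 4)
Denominator: 4/(r - 6) + 2/r = (6*r - 12)/(r**2 - 6*r)
Divide: (2/(r - 4)) · ((r**2 - 6*r)/(6*r - 12)) = (r**2 - 6*r)/(3*r**2 - 18*r + 24)

(r**2 - 6*r)/(3*r**2 - 18*r + 24)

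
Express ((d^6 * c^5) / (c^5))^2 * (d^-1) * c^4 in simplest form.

Inside the bracket: d^6
Raise to the power 2: d^12
Multiply by (d^-1) * c^4: add exponents.

c^4*d^11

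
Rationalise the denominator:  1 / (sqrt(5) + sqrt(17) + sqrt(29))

(-2*sqrt(2465) - 7*sqrt(29) + 17*sqrt(17) + 41*sqrt(5))/291

Group as (sqrt(5) + sqrt(17)) + sqrt(29); multiply by (sqrt(5) + sqrt(17)) - sqrt(29), then rationalise the remaining surd.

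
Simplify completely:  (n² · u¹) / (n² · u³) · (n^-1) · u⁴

u²/n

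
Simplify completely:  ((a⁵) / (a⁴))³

a³

Inside the bracket: a¹
Raise to the power 3: a³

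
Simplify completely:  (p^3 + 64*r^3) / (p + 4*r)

p^2 - 4*p*r + 16*r^2

Apply the sum-of-cubes factorisation and cancel (p + 4*r).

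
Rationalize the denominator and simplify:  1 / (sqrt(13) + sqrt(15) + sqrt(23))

Group as (sqrt(15) + sqrt(23)) + sqrt(13); multiply by (sqrt(15) + sqrt(23)) - sqrt(13), then rationalise the remaining surd.

(-2*sqrt(4485) + 5*sqrt(23) + 21*sqrt(15) + 25*sqrt(13))/755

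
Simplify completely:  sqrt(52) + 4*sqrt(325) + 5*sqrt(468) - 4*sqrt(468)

28*sqrt(13)

sqrt(52) = 2*sqrt(13); 4*sqrt(325) = 20*sqrt(13); 5*sqrt(468) = 30*sqrt(13); 4*sqrt(468) = 24*sqrt(13)
Combine: (2 + 20 + 30 - 24)·sqrt(13) = 28*sqrt(13)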